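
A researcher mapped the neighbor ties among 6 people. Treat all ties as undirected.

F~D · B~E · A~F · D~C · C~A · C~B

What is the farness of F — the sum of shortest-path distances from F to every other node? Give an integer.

11

Distances from F: A:1, B:3, C:2, D:1, E:4.
Sum = 1 + 3 + 2 + 1 + 4 = 11.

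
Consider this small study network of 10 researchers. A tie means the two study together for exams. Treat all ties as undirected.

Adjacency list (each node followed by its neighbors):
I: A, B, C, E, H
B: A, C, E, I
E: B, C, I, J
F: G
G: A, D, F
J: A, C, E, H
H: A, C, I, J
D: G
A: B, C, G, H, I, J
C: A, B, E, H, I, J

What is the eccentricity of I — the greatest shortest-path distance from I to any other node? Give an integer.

3

Distances from I: A:1, B:1, C:1, D:3, E:1, F:3, G:2, H:1, J:2.
The largest is 3 (to D and F), so the eccentricity of I is 3.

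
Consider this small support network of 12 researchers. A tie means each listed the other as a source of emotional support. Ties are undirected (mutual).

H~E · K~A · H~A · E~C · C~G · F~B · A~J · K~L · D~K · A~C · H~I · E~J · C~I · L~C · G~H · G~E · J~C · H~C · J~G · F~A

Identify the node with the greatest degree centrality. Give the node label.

Degrees — A:5, B:1, C:7, D:1, E:4, F:2, G:4, H:5, I:2, J:4, K:3, L:2.
The maximum is 7, attained only by C.

C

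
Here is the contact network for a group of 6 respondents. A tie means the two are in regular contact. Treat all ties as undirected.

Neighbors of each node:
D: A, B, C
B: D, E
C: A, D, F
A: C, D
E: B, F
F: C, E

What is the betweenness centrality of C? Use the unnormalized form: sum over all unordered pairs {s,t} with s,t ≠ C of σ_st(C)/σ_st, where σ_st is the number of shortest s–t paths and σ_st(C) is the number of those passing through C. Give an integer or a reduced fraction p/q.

Pairs whose geodesics pass through C — D–F: 1; A–F: 1; A–E: 1/2.
All other pairs contribute 0.
Summing the contributions gives betweenness(C) = 5/2.

5/2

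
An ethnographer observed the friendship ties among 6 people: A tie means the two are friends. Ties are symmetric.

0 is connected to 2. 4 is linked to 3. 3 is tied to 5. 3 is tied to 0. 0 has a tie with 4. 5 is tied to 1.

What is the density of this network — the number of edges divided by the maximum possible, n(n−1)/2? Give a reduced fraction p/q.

There are 6 edges and 6 nodes, so the maximum possible is C(6,2) = 15.
Density = 6/15 = 2/5.

2/5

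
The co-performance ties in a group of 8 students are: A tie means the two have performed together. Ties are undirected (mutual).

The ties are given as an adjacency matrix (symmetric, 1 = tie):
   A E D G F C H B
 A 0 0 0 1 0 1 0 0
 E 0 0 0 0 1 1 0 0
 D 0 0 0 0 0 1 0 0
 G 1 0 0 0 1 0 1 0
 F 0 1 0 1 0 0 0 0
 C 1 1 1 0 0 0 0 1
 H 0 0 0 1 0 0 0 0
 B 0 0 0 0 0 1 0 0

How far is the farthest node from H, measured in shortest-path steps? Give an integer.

Distances from H: A:2, B:4, C:3, D:4, E:3, F:2, G:1.
The largest is 4 (to D and B), so the eccentricity of H is 4.

4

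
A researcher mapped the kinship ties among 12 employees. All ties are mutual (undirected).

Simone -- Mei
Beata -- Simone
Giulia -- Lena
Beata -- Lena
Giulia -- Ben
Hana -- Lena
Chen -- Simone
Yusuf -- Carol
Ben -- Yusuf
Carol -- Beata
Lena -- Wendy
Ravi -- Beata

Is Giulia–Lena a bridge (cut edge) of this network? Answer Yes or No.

No

Even without that edge, Giulia still reaches Lena via Giulia – Ben – Yusuf – Carol – Beata – Lena, so the network stays connected. Not a bridge.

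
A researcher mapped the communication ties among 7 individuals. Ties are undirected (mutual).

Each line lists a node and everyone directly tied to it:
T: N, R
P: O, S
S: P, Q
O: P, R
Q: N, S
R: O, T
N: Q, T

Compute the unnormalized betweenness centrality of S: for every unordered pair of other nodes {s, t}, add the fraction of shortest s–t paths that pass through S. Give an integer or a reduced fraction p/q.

3

Pairs whose geodesics pass through S — Q–O: 1; Q–P: 1; N–P: 1.
All other pairs contribute 0.
Summing the contributions gives betweenness(S) = 3.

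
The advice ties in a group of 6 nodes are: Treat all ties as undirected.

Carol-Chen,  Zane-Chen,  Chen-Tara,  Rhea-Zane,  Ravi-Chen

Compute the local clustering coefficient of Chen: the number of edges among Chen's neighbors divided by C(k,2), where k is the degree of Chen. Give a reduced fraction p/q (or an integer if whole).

Chen's neighbors: Carol, Ravi, Tara, and Zane (k = 4).
Possible neighbor pairs: C(4,2) = 6. Edges among them: none → e = 0.
Clustering(Chen) = 0/6 = 0.

0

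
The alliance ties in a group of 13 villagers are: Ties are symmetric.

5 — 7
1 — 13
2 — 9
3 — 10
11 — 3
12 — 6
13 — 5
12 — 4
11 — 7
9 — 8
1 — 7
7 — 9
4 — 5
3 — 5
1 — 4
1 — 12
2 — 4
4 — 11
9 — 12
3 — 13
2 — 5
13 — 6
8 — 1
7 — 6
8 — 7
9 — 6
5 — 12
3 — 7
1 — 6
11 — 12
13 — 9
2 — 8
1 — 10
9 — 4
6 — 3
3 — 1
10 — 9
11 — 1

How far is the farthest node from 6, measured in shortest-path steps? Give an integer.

Distances from 6: 1:1, 2:2, 3:1, 4:2, 5:2, 7:1, 8:2, 9:1, 10:2, 11:2, 12:1, 13:1.
The largest is 2 (to 5, 8, 11, 10, 2, and 4), so the eccentricity of 6 is 2.

2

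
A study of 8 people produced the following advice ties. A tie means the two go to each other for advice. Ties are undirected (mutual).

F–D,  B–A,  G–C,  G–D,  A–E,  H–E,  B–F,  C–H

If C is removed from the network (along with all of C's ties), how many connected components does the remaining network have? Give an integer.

1

C's neighbors (G and H) remain reachable from one another through other ties, so the rest of the network stays in one piece.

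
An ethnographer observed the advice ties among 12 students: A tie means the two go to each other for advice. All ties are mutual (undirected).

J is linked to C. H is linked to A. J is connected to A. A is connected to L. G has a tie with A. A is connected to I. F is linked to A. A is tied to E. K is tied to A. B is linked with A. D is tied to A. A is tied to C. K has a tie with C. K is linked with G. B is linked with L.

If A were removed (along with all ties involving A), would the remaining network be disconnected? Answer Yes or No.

Removing A leaves {D} with no path to {C, G, J, and K}, so the network splits into 7 components. A is a cut vertex.

Yes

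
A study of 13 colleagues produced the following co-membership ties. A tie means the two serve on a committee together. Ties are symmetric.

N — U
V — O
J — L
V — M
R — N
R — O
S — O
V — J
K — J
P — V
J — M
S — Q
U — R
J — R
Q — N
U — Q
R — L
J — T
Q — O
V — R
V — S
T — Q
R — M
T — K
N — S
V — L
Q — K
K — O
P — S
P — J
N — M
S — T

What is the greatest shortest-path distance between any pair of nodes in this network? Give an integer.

Eccentricity of each node (its greatest distance to any other): J:2, K:2, L:3, M:2, N:2, O:2, P:3, Q:3, R:2, S:2, T:2, U:3, V:2.
The maximum eccentricity is 3, realized for instance by the pair L–Q via L – R – N – Q. So the diameter is 3.

3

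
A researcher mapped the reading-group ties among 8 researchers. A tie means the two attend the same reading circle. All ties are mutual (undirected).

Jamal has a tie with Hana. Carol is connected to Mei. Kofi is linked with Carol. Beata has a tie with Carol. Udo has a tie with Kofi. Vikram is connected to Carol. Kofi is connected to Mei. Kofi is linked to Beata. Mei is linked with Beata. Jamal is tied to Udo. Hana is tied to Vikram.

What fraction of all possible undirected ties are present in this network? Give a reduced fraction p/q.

11/28

There are 11 edges and 8 nodes, so the maximum possible is C(8,2) = 28.
Density = 11/28.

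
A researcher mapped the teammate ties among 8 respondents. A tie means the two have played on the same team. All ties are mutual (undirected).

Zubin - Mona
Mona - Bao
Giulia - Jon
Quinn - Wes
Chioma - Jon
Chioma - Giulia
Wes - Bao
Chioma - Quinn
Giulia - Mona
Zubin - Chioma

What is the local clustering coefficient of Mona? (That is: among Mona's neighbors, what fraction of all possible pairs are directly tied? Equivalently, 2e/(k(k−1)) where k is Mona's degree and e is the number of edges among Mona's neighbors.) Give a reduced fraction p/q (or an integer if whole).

Mona's neighbors: Bao, Giulia, and Zubin (k = 3).
Possible neighbor pairs: C(3,2) = 3. Edges among them: none → e = 0.
Clustering(Mona) = 0/3 = 0.

0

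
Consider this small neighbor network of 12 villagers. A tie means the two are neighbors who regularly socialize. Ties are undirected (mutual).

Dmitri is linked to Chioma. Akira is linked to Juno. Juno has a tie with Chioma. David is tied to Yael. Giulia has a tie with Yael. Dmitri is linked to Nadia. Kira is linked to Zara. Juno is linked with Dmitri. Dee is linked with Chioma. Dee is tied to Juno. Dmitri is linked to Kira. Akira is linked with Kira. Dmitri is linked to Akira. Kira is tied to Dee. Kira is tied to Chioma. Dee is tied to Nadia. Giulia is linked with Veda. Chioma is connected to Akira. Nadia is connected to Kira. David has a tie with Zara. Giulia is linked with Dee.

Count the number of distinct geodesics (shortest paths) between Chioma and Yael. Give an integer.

The shortest distance is 3, and the only length-3 path is Chioma–Dee–Giulia–Yael. So there is exactly 1 shortest path.

1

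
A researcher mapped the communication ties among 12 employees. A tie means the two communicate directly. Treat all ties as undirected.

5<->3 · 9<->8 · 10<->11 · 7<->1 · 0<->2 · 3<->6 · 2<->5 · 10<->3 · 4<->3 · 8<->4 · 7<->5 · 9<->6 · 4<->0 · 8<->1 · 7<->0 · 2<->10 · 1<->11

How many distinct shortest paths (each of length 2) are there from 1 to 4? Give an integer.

1

The shortest distance is 2, and the only length-2 path is 1–8–4. So there is exactly 1 shortest path.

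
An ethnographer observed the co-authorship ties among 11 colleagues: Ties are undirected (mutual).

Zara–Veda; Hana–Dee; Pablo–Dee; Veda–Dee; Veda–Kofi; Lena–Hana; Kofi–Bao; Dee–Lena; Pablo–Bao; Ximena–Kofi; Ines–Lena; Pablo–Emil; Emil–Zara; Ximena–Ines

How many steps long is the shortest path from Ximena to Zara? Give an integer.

3

One shortest route is Ximena – Kofi – Veda – Zara, which uses 3 edges, and at distance 2 from Ximena we only reach {Bao, Lena, Veda}, which does not include Zara. So d(Ximena,Zara) = 3.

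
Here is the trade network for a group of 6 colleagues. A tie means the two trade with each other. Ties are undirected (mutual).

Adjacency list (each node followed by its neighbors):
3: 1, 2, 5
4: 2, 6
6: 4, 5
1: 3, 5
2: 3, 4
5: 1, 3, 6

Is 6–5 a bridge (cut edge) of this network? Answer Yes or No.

No

Even without that edge, 6 still reaches 5 via 6 – 4 – 2 – 3 – 5, so the network stays connected. Not a bridge.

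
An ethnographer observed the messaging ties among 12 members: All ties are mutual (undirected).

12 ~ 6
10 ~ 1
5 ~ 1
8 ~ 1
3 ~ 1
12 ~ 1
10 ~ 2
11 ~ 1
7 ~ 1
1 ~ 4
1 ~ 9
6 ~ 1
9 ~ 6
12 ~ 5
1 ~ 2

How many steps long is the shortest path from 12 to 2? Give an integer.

2

One shortest route is 12 – 1 – 2, which uses 2 edges, and 12 and 2 are not directly tied, so nothing shorter exists. So d(12,2) = 2.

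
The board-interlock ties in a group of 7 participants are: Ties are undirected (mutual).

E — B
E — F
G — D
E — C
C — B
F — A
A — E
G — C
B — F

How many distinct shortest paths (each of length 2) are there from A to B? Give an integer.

The shortest distance is 2. The length-2 paths are: A–E–B; A–F–B.
That gives 2 distinct shortest paths.

2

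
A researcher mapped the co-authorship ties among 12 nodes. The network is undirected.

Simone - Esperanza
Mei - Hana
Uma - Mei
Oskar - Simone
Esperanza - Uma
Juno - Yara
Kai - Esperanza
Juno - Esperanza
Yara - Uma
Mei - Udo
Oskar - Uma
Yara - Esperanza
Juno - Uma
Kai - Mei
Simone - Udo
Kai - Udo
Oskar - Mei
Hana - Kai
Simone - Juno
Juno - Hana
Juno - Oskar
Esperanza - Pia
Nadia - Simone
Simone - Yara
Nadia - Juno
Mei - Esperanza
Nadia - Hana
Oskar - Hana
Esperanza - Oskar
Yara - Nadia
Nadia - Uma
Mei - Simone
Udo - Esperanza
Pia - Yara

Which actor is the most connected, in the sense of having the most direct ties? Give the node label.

Degrees — Esperanza:9, Hana:5, Juno:7, Kai:4, Mei:7, Nadia:5, Oskar:6, Pia:2, Simone:7, Udo:4, Uma:6, Yara:6.
The maximum is 9, attained only by Esperanza.

Esperanza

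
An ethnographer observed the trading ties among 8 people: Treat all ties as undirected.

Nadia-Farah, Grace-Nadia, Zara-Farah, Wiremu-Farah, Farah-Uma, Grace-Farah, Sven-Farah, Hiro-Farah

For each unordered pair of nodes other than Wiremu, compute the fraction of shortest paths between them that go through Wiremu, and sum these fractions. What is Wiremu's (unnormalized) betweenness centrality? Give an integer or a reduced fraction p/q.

No shortest path between any pair of other nodes passes through Wiremu.
Summing the contributions gives betweenness(Wiremu) = 0.

0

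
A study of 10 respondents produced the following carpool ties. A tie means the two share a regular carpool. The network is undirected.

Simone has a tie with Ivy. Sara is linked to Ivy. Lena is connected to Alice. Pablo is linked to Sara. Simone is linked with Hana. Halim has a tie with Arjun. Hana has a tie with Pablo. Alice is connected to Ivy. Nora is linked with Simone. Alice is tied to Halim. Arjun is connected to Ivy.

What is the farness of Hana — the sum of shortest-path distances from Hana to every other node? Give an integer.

22

Distances from Hana: Alice:3, Arjun:3, Halim:4, Ivy:2, Lena:4, Nora:2, Pablo:1, Sara:2, Simone:1.
Sum = 3 + 3 + 4 + 2 + 4 + 2 + 1 + 2 + 1 = 22.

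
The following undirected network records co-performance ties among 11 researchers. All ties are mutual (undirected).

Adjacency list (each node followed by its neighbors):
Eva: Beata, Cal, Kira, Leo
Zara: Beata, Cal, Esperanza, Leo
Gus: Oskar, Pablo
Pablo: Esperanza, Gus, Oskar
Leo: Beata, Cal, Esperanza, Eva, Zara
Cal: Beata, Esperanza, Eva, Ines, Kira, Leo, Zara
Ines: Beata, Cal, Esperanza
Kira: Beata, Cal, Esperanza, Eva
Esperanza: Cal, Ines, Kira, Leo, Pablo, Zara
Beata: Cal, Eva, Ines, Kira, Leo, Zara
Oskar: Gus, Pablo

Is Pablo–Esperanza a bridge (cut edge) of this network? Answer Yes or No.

Yes

Without the Pablo–Esperanza edge there is no alternate route between Pablo and Esperanza, so the network disconnects. It is a bridge.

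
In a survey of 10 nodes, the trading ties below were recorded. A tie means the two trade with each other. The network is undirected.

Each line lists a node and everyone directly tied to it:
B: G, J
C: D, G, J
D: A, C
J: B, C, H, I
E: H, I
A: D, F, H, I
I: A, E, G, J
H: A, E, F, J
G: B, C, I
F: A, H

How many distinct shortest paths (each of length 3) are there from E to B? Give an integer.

3

The shortest distance is 3. The length-3 paths are: E–H–J–B; E–I–J–B; E–I–G–B.
That gives 3 distinct shortest paths.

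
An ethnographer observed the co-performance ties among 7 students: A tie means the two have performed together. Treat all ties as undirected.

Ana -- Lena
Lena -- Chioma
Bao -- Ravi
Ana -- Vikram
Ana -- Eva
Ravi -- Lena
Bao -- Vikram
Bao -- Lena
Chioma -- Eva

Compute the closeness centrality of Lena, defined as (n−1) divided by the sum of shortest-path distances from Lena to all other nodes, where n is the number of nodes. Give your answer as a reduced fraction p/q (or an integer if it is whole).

3/4

Distances from Lena: Ana:1, Bao:1, Chioma:1, Eva:2, Ravi:1, Vikram:2. Sum = 8.
n = 7, so closeness = 6/8 = 3/4.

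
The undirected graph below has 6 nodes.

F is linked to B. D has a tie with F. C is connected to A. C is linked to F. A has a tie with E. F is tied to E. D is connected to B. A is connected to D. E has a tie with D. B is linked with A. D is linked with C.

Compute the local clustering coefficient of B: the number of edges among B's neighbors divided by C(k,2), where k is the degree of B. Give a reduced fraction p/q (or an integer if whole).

B's neighbors: A, D, and F (k = 3).
Possible neighbor pairs: C(3,2) = 3. Edges among them: A–D, D–F → e = 2.
Clustering(B) = 2/3.

2/3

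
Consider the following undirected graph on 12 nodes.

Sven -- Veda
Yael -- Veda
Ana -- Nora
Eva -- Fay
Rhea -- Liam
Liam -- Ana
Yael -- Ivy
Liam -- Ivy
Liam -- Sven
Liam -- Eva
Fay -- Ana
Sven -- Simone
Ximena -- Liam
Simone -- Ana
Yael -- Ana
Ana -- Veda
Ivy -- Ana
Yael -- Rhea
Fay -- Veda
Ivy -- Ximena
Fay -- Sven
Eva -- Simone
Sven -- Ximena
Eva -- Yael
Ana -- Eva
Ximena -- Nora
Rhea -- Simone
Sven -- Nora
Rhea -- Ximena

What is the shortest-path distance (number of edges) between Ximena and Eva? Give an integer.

2

One shortest route is Ximena – Liam – Eva, which uses 2 edges, and Ximena and Eva are not directly tied, so nothing shorter exists. So d(Ximena,Eva) = 2.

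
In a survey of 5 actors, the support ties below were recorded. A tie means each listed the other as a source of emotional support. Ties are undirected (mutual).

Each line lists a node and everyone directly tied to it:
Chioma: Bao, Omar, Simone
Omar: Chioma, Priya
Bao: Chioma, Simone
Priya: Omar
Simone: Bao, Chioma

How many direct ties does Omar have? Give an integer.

Omar is directly tied to Chioma and Priya. That is 2 neighbors, so the degree of Omar is 2.

2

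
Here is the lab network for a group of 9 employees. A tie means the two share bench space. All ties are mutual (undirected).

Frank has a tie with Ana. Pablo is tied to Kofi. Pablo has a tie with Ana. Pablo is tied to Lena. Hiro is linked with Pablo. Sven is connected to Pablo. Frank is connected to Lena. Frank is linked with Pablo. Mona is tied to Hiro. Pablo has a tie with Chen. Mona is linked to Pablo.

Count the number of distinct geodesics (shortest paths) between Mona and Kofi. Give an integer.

The shortest distance is 2, and the only length-2 path is Mona–Pablo–Kofi. So there is exactly 1 shortest path.

1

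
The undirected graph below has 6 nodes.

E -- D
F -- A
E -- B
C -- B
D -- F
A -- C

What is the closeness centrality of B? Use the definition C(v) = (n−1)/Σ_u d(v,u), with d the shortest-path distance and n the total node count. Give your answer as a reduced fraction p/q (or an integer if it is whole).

5/9

Distances from B: A:2, C:1, D:2, E:1, F:3. Sum = 9.
n = 6, so closeness = 5/9.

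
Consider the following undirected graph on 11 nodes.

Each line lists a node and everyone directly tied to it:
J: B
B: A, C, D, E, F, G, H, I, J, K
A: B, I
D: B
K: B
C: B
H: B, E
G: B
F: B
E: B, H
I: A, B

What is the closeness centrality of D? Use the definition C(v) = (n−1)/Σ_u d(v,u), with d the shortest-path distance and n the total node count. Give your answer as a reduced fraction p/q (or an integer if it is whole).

10/19

Distances from D: A:2, B:1, C:2, E:2, F:2, G:2, H:2, I:2, J:2, K:2. Sum = 19.
n = 11, so closeness = 10/19.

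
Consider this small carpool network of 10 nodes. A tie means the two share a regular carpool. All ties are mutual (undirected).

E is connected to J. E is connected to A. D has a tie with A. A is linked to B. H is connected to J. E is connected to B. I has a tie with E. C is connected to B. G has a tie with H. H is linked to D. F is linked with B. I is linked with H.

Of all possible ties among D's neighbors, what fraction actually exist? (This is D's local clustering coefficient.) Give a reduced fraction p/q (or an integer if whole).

D's neighbors: A and H (k = 2).
Possible neighbor pairs: C(2,2) = 1. Edges among them: none → e = 0.
Clustering(D) = 0/1.

0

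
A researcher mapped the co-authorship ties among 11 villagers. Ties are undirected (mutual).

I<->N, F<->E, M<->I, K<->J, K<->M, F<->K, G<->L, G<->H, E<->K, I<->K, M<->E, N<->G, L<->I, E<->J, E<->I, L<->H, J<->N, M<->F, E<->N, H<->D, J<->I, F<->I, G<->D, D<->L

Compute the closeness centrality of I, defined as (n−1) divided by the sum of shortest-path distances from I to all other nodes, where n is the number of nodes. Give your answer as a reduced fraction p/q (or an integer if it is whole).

10/13

Distances from I: D:2, E:1, F:1, G:2, H:2, J:1, K:1, L:1, M:1, N:1. Sum = 13.
n = 11, so closeness = 10/13.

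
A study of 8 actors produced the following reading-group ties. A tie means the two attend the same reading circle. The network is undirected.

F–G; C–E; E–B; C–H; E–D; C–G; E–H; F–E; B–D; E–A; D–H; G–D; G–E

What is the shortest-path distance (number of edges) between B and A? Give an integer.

One shortest route is B – E – A, which uses 2 edges, and B and A are not directly tied, so nothing shorter exists. So d(B,A) = 2.

2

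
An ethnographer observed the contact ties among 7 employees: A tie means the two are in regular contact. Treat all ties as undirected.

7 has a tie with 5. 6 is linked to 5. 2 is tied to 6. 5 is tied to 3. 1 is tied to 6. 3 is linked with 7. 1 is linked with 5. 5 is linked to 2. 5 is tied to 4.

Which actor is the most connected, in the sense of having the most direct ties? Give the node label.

Degrees — 1:2, 2:2, 3:2, 4:1, 5:6, 6:3, 7:2.
The maximum is 6, attained only by 5.

5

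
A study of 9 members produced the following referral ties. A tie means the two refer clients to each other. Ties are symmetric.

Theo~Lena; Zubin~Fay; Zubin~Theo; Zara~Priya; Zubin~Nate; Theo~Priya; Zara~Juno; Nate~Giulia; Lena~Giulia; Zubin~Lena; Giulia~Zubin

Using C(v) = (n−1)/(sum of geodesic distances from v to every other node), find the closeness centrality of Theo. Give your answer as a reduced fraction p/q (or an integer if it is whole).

Distances from Theo: Fay:2, Giulia:2, Juno:3, Lena:1, Nate:2, Priya:1, Zara:2, Zubin:1. Sum = 14.
n = 9, so closeness = 8/14 = 4/7.

4/7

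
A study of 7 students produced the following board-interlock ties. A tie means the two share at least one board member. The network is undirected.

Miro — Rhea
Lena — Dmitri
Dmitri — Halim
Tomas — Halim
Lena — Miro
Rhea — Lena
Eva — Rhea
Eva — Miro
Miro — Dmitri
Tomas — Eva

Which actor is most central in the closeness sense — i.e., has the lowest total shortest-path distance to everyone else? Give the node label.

Farness (sum of distances to all others) for each node — Dmitri:9, Eva:9, Halim:11, Lena:10, Miro:8, Rhea:10, Tomas:11.
The smallest farness is 8, for Miro, so Miro has the highest closeness.

Miro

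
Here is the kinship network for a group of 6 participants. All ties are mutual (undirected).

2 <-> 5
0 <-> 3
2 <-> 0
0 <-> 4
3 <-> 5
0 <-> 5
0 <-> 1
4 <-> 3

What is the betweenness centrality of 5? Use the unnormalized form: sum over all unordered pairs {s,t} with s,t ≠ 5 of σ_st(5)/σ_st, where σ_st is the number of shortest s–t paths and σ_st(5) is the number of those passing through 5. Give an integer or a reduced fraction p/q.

1/2

Pairs whose geodesics pass through 5 — 3–2: 1/2.
All other pairs contribute 0.
Summing the contributions gives betweenness(5) = 1/2.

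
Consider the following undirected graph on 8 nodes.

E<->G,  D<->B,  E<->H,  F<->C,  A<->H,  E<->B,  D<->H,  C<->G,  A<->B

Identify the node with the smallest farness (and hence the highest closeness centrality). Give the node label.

E

Farness (sum of distances to all others) for each node — A:18, B:14, C:18, D:18, E:12, F:24, G:14, H:14.
The smallest farness is 12, for E, so E has the highest closeness.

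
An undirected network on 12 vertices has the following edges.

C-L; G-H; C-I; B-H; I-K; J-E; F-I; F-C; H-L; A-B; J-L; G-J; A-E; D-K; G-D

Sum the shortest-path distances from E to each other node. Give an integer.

Distances from E: A:1, B:2, C:3, D:3, F:4, G:2, H:3, I:4, J:1, K:4, L:2.
Sum = 1 + 2 + 3 + 3 + 4 + 2 + 3 + 4 + 1 + 4 + 2 = 29.

29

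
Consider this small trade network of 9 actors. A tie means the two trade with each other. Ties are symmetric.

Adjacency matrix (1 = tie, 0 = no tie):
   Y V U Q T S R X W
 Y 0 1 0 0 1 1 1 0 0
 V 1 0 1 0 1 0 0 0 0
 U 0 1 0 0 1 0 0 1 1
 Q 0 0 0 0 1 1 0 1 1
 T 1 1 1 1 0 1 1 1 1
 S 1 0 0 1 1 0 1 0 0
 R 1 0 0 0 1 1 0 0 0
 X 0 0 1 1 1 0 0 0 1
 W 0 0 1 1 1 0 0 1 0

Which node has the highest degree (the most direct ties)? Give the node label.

T

Degrees — Q:4, R:3, S:4, T:8, U:4, V:3, W:4, X:4, Y:4.
The maximum is 8, attained only by T.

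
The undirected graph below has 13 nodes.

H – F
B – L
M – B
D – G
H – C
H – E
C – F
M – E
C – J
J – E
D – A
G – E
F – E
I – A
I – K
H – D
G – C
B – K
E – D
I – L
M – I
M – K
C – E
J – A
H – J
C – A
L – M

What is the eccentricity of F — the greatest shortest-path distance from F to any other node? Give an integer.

Distances from F: A:2, B:3, C:1, D:2, E:1, G:2, H:1, I:3, J:2, K:3, L:3, M:2.
The largest is 3 (to I, B, K, and L), so the eccentricity of F is 3.

3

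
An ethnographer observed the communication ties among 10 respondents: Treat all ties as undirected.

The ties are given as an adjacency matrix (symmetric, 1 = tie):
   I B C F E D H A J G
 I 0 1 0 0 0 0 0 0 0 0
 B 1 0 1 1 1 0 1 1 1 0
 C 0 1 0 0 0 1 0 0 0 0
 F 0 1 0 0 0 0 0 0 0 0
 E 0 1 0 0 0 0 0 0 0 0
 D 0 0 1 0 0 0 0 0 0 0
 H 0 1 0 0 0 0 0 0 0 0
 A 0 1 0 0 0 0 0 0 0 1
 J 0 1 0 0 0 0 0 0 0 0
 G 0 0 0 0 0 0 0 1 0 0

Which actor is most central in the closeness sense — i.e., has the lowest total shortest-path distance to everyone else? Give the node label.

Farness (sum of distances to all others) for each node — A:17, B:11, C:17, D:25, E:19, F:19, G:25, H:19, I:19, J:19.
The smallest farness is 11, for B, so B has the highest closeness.

B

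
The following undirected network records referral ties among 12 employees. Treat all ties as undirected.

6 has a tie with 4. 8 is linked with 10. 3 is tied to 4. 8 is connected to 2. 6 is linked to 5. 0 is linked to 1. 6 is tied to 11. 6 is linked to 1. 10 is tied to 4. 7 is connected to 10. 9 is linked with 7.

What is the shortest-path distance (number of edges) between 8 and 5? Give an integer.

4

One shortest route is 8 – 10 – 4 – 6 – 5, which uses 4 edges, and at distance 3 from 8 we only reach {3, 6, 9}, which does not include 5. So d(8,5) = 4.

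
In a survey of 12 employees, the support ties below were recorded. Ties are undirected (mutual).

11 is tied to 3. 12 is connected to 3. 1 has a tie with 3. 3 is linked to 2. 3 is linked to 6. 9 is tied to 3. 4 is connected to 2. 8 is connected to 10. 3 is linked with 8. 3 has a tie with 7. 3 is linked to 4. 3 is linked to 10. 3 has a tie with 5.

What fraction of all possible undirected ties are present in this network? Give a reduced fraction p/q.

There are 13 edges and 12 nodes, so the maximum possible is C(12,2) = 66.
Density = 13/66.

13/66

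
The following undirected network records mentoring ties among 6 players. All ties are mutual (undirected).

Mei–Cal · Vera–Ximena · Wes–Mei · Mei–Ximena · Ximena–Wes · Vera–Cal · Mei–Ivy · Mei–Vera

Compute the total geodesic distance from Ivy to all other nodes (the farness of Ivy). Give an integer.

9

Distances from Ivy: Cal:2, Mei:1, Vera:2, Wes:2, Ximena:2.
Sum = 2 + 1 + 2 + 2 + 2 = 9.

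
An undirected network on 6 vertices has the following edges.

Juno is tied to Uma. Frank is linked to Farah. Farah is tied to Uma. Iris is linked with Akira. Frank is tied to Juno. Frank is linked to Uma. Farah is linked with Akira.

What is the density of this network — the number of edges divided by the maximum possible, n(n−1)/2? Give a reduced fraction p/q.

There are 7 edges and 6 nodes, so the maximum possible is C(6,2) = 15.
Density = 7/15.

7/15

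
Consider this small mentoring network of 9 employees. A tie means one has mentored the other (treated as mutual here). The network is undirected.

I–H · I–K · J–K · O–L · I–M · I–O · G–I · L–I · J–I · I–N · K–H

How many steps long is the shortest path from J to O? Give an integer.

2

One shortest route is J – I – O, which uses 2 edges, and J and O are not directly tied, so nothing shorter exists. So d(J,O) = 2.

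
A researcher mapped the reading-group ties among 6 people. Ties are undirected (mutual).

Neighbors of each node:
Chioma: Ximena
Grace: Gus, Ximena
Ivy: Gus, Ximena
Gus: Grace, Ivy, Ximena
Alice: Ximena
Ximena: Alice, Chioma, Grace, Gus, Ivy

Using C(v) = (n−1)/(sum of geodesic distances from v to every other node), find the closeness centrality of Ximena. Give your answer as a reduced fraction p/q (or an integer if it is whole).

Distances from Ximena: Alice:1, Chioma:1, Grace:1, Gus:1, Ivy:1. Sum = 5.
n = 6, so closeness = 5/5 = 1.

1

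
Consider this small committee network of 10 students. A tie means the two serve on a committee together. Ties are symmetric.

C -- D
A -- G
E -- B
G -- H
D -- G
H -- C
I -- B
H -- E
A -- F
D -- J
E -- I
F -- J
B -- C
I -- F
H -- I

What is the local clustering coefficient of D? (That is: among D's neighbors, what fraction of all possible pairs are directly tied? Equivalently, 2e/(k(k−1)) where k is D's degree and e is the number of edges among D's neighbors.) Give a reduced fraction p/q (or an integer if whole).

0

D's neighbors: C, G, and J (k = 3).
Possible neighbor pairs: C(3,2) = 3. Edges among them: none → e = 0.
Clustering(D) = 0/3 = 0.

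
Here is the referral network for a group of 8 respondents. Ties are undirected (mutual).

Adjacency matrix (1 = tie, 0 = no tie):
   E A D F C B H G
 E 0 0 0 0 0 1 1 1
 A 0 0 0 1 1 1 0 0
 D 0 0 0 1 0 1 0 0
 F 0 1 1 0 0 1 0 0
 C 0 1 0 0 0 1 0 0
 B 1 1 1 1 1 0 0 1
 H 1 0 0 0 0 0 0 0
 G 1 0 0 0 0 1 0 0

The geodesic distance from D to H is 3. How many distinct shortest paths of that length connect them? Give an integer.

The shortest distance is 3, and the only length-3 path is D–B–E–H. So there is exactly 1 shortest path.

1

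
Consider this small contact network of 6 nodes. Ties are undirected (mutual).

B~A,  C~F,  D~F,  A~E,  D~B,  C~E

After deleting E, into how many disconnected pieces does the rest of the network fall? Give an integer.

E's neighbors (A and C) remain reachable from one another through other ties, so the rest of the network stays in one piece.

1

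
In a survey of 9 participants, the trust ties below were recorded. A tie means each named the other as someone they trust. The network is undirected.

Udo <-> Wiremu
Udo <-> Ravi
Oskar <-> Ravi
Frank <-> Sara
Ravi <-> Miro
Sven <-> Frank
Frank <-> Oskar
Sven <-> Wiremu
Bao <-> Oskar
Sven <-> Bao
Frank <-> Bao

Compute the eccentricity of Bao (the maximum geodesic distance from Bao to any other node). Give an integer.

3

Distances from Bao: Frank:1, Miro:3, Oskar:1, Ravi:2, Sara:2, Sven:1, Udo:3, Wiremu:2.
The largest is 3 (to Udo and Miro), so the eccentricity of Bao is 3.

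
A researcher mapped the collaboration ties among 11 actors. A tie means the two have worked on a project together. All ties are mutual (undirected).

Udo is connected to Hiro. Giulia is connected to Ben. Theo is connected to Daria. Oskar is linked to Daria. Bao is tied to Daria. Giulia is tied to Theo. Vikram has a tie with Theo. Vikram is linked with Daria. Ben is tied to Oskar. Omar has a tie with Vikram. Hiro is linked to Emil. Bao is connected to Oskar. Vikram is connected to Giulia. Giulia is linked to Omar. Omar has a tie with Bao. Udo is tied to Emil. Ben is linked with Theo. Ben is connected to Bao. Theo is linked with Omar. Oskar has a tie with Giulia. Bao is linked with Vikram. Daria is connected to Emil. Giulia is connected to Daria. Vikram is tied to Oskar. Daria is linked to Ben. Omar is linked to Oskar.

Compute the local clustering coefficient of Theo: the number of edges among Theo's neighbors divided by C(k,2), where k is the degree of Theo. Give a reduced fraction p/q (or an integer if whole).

7/10

Theo's neighbors: Ben, Daria, Giulia, Omar, and Vikram (k = 5).
Possible neighbor pairs: C(5,2) = 10. Edges among them: Ben–Daria, Ben–Giulia, Daria–Giulia, Daria–Vikram, Giulia–Omar, Giulia–Vikram, Omar–Vikram → e = 7.
Clustering(Theo) = 7/10.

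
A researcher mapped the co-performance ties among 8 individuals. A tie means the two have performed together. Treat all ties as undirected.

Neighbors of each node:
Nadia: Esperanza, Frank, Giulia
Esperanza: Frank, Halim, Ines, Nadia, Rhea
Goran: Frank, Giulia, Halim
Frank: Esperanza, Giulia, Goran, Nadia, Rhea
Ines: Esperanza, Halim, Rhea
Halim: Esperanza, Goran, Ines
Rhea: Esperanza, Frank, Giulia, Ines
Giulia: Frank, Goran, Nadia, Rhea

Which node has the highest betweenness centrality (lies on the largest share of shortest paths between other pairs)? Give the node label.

Unnormalized betweenness of each node: Esperanza:23/6, Frank:13/6, Giulia:4/3, Goran:3/2, Halim:3/2, Ines:1/2, Nadia:1/3, Rhea:11/6.
Esperanza has the largest value, 23/6, making it the main broker — the node through which the most shortest paths run.

Esperanza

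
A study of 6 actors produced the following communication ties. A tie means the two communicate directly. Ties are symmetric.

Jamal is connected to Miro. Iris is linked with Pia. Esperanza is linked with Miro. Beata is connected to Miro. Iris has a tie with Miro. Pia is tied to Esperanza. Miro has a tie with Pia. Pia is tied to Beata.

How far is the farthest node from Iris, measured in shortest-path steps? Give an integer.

2

Distances from Iris: Beata:2, Esperanza:2, Jamal:2, Miro:1, Pia:1.
The largest is 2 (to Beata, Esperanza, and Jamal), so the eccentricity of Iris is 2.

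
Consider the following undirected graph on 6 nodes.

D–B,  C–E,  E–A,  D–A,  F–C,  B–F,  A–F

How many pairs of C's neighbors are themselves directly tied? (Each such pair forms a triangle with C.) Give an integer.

C's neighbors are E and F, but none of them are tied to each other, so no triangle contains C.

0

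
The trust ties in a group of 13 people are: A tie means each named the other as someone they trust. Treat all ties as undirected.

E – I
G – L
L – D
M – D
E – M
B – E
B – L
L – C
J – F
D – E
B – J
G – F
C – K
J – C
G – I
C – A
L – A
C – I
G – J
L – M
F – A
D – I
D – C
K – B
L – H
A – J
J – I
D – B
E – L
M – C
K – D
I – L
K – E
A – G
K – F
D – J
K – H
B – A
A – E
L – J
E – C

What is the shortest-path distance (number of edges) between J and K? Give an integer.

One shortest route is J – C – K, which uses 2 edges, and J and K are not directly tied, so nothing shorter exists. So d(J,K) = 2.

2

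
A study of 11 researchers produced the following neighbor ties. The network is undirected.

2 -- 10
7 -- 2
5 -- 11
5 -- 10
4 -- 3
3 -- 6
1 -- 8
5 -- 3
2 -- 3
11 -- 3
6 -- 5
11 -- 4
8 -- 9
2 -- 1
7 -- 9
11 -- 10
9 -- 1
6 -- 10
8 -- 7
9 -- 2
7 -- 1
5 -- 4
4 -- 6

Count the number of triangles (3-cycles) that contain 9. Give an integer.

5

9's neighbors: 1, 2, 7, and 8.
Neighbor pairs that are themselves tied: 9–1–2; 9–1–7; 9–1–8; 9–2–7; 9–7–8. Each forms one triangle with 9, for 5 in total.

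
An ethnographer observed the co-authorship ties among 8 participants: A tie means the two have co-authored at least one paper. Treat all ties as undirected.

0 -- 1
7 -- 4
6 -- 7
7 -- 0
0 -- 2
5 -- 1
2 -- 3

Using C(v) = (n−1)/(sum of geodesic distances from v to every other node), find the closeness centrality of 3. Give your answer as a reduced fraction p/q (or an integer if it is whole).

1/3

Distances from 3: 0:2, 1:3, 2:1, 4:4, 5:4, 6:4, 7:3. Sum = 21.
n = 8, so closeness = 7/21 = 1/3.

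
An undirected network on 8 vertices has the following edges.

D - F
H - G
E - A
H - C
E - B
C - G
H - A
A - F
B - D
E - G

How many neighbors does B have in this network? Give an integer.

B is directly tied to D and E. That is 2 neighbors, so the degree of B is 2.

2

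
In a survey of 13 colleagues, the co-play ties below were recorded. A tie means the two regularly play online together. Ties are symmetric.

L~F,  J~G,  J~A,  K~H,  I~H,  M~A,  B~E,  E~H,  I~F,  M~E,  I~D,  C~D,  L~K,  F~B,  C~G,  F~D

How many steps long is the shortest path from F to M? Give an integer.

3

One shortest route is F – B – E – M, which uses 3 edges, and at distance 2 from F we only reach {C, E, H, K}, which does not include M. So d(F,M) = 3.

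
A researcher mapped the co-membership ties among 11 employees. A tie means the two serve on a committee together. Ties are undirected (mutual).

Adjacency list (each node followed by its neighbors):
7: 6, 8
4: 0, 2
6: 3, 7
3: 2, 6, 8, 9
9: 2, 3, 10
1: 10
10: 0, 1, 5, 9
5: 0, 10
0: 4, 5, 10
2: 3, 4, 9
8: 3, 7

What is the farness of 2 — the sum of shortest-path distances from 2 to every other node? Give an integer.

Distances from 2: 0:2, 1:3, 3:1, 4:1, 5:3, 6:2, 7:3, 8:2, 9:1, 10:2.
Sum = 2 + 3 + 1 + 1 + 3 + 2 + 3 + 2 + 1 + 2 = 20.

20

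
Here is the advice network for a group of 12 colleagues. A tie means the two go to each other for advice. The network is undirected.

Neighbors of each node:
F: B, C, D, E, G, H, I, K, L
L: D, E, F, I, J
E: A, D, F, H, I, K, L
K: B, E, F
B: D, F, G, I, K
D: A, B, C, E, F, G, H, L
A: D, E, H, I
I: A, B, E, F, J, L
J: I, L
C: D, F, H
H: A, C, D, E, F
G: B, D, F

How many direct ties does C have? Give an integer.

C is directly tied to D, F, and H. That is 3 neighbors, so the degree of C is 3.

3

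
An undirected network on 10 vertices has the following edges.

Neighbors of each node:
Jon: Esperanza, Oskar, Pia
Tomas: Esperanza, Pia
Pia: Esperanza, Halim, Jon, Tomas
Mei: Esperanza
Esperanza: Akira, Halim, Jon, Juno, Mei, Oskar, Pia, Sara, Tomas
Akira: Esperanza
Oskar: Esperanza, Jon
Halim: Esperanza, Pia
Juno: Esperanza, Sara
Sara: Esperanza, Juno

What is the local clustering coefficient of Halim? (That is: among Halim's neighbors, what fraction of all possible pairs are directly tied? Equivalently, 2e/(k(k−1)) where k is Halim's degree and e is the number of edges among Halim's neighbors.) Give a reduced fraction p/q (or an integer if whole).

1

Halim's neighbors: Esperanza and Pia (k = 2).
Possible neighbor pairs: C(2,2) = 1. Edges among them: Esperanza–Pia → e = 1.
Clustering(Halim) = 1/1.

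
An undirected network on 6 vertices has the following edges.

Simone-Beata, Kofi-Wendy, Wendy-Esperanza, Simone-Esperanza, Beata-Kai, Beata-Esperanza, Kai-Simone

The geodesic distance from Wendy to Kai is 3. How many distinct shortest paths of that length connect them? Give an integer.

The shortest distance is 3. The length-3 paths are: Wendy–Esperanza–Simone–Kai; Wendy–Esperanza–Beata–Kai.
That gives 2 distinct shortest paths.

2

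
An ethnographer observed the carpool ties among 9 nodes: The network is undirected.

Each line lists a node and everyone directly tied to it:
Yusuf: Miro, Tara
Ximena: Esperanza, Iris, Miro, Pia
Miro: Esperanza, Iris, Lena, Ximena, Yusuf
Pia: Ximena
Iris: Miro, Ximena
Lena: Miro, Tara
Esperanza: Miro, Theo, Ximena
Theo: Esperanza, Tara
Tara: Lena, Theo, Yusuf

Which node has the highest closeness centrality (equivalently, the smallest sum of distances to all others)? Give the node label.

Miro

Farness (sum of distances to all others) for each node — Esperanza:13, Iris:16, Lena:15, Miro:11, Pia:20, Tara:17, Theo:16, Ximena:13, Yusuf:15.
The smallest farness is 11, for Miro, so Miro has the highest closeness.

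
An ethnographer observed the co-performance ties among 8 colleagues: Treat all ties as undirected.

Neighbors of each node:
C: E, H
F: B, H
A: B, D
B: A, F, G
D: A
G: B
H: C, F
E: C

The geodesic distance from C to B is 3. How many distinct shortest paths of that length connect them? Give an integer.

1

The shortest distance is 3, and the only length-3 path is C–H–F–B. So there is exactly 1 shortest path.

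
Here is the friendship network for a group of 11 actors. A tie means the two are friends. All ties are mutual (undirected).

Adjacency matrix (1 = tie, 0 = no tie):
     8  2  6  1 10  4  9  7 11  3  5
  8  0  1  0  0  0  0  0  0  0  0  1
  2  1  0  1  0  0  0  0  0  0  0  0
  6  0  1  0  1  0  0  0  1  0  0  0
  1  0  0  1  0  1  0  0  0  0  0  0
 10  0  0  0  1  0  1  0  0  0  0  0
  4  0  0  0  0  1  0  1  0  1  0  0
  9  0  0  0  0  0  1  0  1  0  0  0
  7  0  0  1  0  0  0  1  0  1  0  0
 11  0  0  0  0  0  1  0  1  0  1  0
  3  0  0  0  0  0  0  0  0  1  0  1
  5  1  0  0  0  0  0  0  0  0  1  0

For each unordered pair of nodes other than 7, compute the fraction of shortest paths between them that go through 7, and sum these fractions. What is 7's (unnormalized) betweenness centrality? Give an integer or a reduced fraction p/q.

Pairs whose geodesics pass through 7 — 8–9: 1; 2–4: 2/3; 2–9: 1; 2–11: 1; 6–4: 2/3; 6–9: 1; 6–11: 1; 6–3: 1; 1–9: 1/2; 1–11: 1/2; 1–3: 1/2; 9–11: 1/2; 9–3: 1/2; 9–5: 1/2.
All other pairs contribute 0.
Summing the contributions gives betweenness(7) = 31/3.

31/3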